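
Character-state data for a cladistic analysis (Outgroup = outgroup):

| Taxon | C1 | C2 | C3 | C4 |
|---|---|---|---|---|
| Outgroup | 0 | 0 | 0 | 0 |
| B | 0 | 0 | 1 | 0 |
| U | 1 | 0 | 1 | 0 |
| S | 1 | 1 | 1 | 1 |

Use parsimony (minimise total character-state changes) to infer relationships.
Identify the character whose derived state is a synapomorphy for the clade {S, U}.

C1

The outgroup has state '0' for every character, so '1' is the derived state throughout.
C1 (derived state '1') is shared by S and U — a synapomorphy uniting that clade.
C2: derived state '1' in S only — an autapomorphy, so it tells us nothing about relationships among taxa.
C3 (derived state '1') is shared by all ingroup taxa — unites the whole ingroup.
C4 (derived state '1') is unique to S (autapomorphy; uninformative for grouping).
Most parsimonious ingroup topology: (B,(U,S)).
The clade {S, U} is supported by C1: its derived state '1' occurs in exactly those taxa and in no other taxon (including the outgroup).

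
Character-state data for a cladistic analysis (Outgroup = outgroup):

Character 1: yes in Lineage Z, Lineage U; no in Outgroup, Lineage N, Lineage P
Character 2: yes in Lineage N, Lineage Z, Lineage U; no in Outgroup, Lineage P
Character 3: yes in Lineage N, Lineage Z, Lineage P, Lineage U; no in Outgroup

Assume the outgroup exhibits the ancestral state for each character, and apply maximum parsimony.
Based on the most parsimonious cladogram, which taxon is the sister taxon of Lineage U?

Lineage Z

The outgroup has state 'no' for every character, so 'yes' is the derived state throughout.
Only Lineage U and Lineage Z show the derived state 'yes' for Character 1, supporting them as a clade.
Only Lineage N, Lineage U, and Lineage Z show the derived state 'yes' for Character 2, supporting them as a clade.
Character 3 (derived state 'yes') is shared by all ingroup taxa — unites the whole ingroup.
Most parsimonious ingroup topology: ((Lineage N,(Lineage Z,Lineage U)),Lineage P).
Lineage U and Lineage Z form a cherry on this tree, so they are sister taxa.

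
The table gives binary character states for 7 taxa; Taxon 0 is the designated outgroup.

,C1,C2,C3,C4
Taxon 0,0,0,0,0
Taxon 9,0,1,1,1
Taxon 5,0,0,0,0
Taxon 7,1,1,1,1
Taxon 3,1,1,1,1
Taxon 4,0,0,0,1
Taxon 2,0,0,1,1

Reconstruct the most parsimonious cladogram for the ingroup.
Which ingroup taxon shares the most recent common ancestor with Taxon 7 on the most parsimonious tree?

The outgroup has state '0' for every character, so '1' is the derived state throughout.
C1 (derived state '1') is shared by Taxon 3 and Taxon 7 — a synapomorphy uniting that clade.
C2 (derived state '1') is shared by Taxon 3, Taxon 7, and Taxon 9 — a synapomorphy uniting that clade.
C3: derived state '1' in Taxon 2, Taxon 3, Taxon 7, and Taxon 9 only — synapomorphy for {Taxon 2, Taxon 3, Taxon 7, Taxon 9}.
Only Taxon 2, Taxon 3, Taxon 4, Taxon 7, and Taxon 9 show the derived state '1' for C4, supporting them as a clade.
Most parsimonious ingroup topology: ((((Taxon 9,(Taxon 7,Taxon 3)),Taxon 2),Taxon 4),Taxon 5).
Taxon 7 and Taxon 3 form a cherry on this tree, so they are sister taxa.

Taxon 3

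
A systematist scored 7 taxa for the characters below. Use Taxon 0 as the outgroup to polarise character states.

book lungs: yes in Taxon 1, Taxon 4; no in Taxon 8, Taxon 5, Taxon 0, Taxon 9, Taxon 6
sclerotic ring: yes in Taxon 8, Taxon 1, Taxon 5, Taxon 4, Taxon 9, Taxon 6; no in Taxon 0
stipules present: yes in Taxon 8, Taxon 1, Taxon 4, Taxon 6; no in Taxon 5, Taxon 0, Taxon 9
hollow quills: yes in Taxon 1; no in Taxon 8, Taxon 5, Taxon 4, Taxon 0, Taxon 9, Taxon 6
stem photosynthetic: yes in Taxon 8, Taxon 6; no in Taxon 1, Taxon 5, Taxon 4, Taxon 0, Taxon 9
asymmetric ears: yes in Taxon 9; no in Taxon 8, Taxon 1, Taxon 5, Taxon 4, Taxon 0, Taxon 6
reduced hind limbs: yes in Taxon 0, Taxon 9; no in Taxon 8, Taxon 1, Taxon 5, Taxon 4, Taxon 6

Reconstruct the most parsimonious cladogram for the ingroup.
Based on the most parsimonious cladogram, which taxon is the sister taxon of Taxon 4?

Character polarity is set by the outgroup: the derived state is whichever differs from the outgroup's state, so for reduced hind limbs the derived state is 'no', and for the remaining characters it is 'yes'.
book lungs (derived state 'yes') is shared by Taxon 1 and Taxon 4 — a synapomorphy uniting that clade.
sclerotic ring (derived state 'yes') is shared by all ingroup taxa — unites the whole ingroup.
Only Taxon 1, Taxon 4, Taxon 6, and Taxon 8 show the derived state 'yes' for stipules present, supporting them as a clade.
hollow quills (derived state 'yes') is unique to Taxon 1 (autapomorphy; uninformative for grouping).
stem photosynthetic: derived state 'yes' in Taxon 6 and Taxon 8 only — synapomorphy for {Taxon 6, Taxon 8}.
asymmetric ears (derived state 'yes') is unique to Taxon 9 (autapomorphy; uninformative for grouping).
reduced hind limbs (derived state 'no') is shared by Taxon 1, Taxon 4, Taxon 5, Taxon 6, and Taxon 8 — a synapomorphy uniting that clade.
Most parsimonious ingroup topology: ((((Taxon 1,Taxon 4),(Taxon 6,Taxon 8)),Taxon 5),Taxon 9).
Taxon 4 and Taxon 1 form a cherry on this tree, so they are sister taxa.

Taxon 1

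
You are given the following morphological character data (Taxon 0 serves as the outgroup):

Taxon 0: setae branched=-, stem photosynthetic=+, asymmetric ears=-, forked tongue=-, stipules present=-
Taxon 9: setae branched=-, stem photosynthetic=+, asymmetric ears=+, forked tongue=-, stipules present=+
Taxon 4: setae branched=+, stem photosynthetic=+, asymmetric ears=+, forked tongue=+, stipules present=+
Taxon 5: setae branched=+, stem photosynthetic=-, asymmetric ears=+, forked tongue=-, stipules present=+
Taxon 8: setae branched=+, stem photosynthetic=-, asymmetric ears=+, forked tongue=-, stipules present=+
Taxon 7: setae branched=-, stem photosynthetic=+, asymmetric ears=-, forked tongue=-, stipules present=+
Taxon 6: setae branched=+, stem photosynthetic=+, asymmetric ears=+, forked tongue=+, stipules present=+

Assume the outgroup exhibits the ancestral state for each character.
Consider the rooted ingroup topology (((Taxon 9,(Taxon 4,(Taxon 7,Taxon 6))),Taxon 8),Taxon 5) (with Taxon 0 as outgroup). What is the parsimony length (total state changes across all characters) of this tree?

Map each character onto (((Taxon 9,(Taxon 4,(Taxon 7,Taxon 6))),Taxon 8),Taxon 5) (rooted by Taxon 0) and count the minimum state changes it requires (Fitch parsimony):
setae branched: 3; stem photosynthetic: 2; asymmetric ears: 2; forked tongue: 2; stipules present: 1.
Total tree length = 10.

10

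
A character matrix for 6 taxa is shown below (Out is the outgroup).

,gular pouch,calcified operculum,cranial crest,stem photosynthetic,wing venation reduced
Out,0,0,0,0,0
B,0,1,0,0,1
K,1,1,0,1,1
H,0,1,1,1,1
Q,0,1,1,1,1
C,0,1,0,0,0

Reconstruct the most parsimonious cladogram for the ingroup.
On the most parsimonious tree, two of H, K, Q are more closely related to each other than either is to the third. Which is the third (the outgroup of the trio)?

The outgroup has state '0' for every character, so '1' is the derived state throughout.
gular pouch: derived state '1' in K only — an autapomorphy, so it tells us nothing about relationships among taxa.
calcified operculum (derived state '1') is shared by all ingroup taxa — unites the whole ingroup.
Only H and Q show the derived state '1' for cranial crest, supporting them as a clade.
Only H, K, and Q show the derived state '1' for stem photosynthetic, supporting them as a clade.
wing venation reduced: derived state '1' in B, H, K, and Q only — synapomorphy for {B, H, K, Q}.
Most parsimonious ingroup topology: ((B,(K,(H,Q))),C).
H and Q share a more recent common ancestor with each other than either does with K, so K is the least closely related of the three.

K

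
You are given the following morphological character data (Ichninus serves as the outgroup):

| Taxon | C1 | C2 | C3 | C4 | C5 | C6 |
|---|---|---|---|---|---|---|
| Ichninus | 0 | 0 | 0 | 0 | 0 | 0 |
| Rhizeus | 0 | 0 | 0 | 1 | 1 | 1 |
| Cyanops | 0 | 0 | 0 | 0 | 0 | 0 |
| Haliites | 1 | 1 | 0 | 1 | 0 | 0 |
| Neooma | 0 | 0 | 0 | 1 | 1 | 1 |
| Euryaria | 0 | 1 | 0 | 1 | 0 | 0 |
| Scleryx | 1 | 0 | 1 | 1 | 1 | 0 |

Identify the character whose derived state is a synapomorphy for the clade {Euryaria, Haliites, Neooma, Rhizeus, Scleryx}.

The outgroup has state '0' for every character, so '1' is the derived state throughout.
C1 groups Haliites and Scleryx, which is incompatible with the clades supported by the remaining characters; treating it as convergent (homoplasy) costs fewer steps than any alternative tree.
Only Euryaria and Haliites show the derived state '1' for C2, supporting them as a clade.
C3: derived state '1' in Scleryx only — an autapomorphy, so it tells us nothing about relationships among taxa.
Only Euryaria, Haliites, Neooma, Rhizeus, and Scleryx show the derived state '1' for C4, supporting them as a clade.
C5: derived state '1' in Neooma, Rhizeus, and Scleryx only — synapomorphy for {Neooma, Rhizeus, Scleryx}.
Only Neooma and Rhizeus show the derived state '1' for C6, supporting them as a clade.
Most parsimonious ingroup topology: ((((Rhizeus,Neooma),Scleryx),(Haliites,Euryaria)),Cyanops).
The clade {Euryaria, Haliites, Neooma, Rhizeus, Scleryx} is supported by C4: its derived state '1' occurs in exactly those taxa and in no other taxon (including the outgroup).

C4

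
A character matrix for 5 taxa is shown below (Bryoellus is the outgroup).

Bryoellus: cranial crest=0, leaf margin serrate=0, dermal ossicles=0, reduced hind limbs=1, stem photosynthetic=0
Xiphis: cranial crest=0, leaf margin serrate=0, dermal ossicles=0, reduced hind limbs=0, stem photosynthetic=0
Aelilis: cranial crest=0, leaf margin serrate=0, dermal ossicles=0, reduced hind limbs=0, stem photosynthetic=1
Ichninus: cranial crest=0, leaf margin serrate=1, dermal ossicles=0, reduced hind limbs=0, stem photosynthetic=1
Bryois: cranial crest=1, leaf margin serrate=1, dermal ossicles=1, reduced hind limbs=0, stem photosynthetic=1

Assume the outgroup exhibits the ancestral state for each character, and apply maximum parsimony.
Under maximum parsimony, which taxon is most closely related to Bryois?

Ichninus

Character polarity is set by the outgroup: the derived state is whichever differs from the outgroup's state, so for reduced hind limbs the derived state is '0', and for the remaining characters it is '1'.
cranial crest (derived state '1') is unique to Bryois (autapomorphy; uninformative for grouping).
leaf margin serrate (derived state '1') is shared by Bryois and Ichninus — a synapomorphy uniting that clade.
dermal ossicles (derived state '1') is unique to Bryois (autapomorphy; uninformative for grouping).
All ingroup taxa share the derived state '0' for reduced hind limbs; it defines the ingroup but does not resolve relationships within it.
stem photosynthetic: derived state '1' in Aelilis, Bryois, and Ichninus only — synapomorphy for {Aelilis, Bryois, Ichninus}.
Most parsimonious ingroup topology: (Xiphis,(Aelilis,(Ichninus,Bryois))).
Bryois and Ichninus form a cherry on this tree, so they are sister taxa.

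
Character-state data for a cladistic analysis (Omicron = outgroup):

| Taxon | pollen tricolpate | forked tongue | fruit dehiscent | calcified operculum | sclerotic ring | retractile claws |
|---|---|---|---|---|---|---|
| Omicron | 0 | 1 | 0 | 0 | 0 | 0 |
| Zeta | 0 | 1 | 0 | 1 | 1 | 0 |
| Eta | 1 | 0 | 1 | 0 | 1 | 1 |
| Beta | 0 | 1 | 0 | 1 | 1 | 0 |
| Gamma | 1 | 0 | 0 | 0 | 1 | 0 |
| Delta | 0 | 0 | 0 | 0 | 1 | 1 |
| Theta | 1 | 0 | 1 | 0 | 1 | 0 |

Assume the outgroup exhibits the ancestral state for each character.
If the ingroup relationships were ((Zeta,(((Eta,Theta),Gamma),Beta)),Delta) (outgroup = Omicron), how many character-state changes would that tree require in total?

Map each character onto ((Zeta,(((Eta,Theta),Gamma),Beta)),Delta) (rooted by Omicron) and count the minimum state changes it requires (Fitch parsimony):
pollen tricolpate: 1; forked tongue: 2; fruit dehiscent: 1; calcified operculum: 2; sclerotic ring: 1; retractile claws: 2.
Total tree length = 9.

9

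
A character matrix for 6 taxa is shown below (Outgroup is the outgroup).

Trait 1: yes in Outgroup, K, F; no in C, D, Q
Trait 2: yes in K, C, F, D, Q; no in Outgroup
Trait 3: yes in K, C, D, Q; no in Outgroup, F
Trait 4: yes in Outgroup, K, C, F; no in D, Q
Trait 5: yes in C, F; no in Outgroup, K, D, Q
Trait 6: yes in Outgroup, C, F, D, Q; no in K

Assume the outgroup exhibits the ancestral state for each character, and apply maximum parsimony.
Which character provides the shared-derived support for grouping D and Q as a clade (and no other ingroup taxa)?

Character polarity is set by the outgroup: the derived state is whichever differs from the outgroup's state, so for Trait 1, Trait 4, Trait 6 the derived state is 'no', and for the remaining characters it is 'yes'.
Trait 1: derived state 'no' in C, D, and Q only — synapomorphy for {C, D, Q}.
Trait 2 (derived state 'yes') is shared by all ingroup taxa — unites the whole ingroup.
Only C, D, K, and Q show the derived state 'yes' for Trait 3, supporting them as a clade.
Trait 4: derived state 'no' in D and Q only — synapomorphy for {D, Q}.
Trait 5 (state 'yes') occurs in C and F but conflicts with the nesting implied by the other characters — most parsimoniously interpreted as homoplasy.
Trait 6 (derived state 'no') is unique to K (autapomorphy; uninformative for grouping).
Most parsimonious ingroup topology: ((((Q,D),C),K),F).
The clade {D, Q} is supported by Trait 4: its derived state 'no' occurs in exactly those taxa and in no other taxon (including the outgroup).

Trait 4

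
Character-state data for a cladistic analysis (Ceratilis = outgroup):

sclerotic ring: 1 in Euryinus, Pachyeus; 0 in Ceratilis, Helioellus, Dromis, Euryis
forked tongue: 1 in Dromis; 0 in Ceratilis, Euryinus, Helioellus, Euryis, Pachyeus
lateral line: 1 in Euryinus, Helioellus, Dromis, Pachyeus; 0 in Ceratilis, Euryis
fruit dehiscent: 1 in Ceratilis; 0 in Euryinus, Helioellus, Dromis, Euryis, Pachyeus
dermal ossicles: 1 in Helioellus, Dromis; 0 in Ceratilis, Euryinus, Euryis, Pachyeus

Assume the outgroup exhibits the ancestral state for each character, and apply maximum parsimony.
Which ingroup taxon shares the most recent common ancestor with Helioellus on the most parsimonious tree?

Dromis

Character polarity is set by the outgroup: the derived state is whichever differs from the outgroup's state, so for fruit dehiscent the derived state is '0', and for the remaining characters it is '1'.
sclerotic ring: derived state '1' in Euryinus and Pachyeus only — synapomorphy for {Euryinus, Pachyeus}.
forked tongue (derived state '1') is unique to Dromis (autapomorphy; uninformative for grouping).
lateral line: derived state '1' in Dromis, Euryinus, Helioellus, and Pachyeus only — synapomorphy for {Dromis, Euryinus, Helioellus, Pachyeus}.
All ingroup taxa share the derived state '0' for fruit dehiscent; it defines the ingroup but does not resolve relationships within it.
dermal ossicles (derived state '1') is shared by Dromis and Helioellus — a synapomorphy uniting that clade.
Most parsimonious ingroup topology: (((Euryinus,Pachyeus),(Helioellus,Dromis)),Euryis).
Helioellus and Dromis form a cherry on this tree, so they are sister taxa.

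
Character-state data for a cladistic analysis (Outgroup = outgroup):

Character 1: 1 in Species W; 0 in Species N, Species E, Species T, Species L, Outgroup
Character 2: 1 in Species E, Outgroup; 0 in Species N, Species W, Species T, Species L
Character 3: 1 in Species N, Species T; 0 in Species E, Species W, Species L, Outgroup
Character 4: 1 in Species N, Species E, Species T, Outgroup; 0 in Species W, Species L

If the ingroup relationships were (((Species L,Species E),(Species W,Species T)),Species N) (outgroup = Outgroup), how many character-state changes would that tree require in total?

7

Map each character onto (((Species L,Species E),(Species W,Species T)),Species N) (rooted by Outgroup) and count the minimum state changes it requires (Fitch parsimony):
Character 1: 1; Character 2: 2; Character 3: 2; Character 4: 2.
Total tree length = 7.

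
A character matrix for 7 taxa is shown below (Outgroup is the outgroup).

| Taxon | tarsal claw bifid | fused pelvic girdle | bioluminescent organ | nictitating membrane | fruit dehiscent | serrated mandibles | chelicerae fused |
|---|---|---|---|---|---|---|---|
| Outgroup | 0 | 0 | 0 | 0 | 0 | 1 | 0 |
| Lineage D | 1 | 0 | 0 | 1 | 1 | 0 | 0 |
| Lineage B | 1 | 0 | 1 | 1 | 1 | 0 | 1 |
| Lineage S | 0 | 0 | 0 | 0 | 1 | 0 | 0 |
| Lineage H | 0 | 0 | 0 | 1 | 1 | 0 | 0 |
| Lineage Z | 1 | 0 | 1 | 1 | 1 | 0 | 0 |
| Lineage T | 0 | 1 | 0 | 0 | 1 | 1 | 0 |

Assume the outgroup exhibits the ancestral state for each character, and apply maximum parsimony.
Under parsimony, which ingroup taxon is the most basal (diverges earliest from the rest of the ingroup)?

Character polarity is set by the outgroup: the derived state is whichever differs from the outgroup's state, so for serrated mandibles the derived state is '0', and for the remaining characters it is '1'.
tarsal claw bifid (derived state '1') is shared by Lineage B, Lineage D, and Lineage Z — a synapomorphy uniting that clade.
fused pelvic girdle (derived state '1') is unique to Lineage T (autapomorphy; uninformative for grouping).
bioluminescent organ: derived state '1' in Lineage B and Lineage Z only — synapomorphy for {Lineage B, Lineage Z}.
nictitating membrane (derived state '1') is shared by Lineage B, Lineage D, Lineage H, and Lineage Z — a synapomorphy uniting that clade.
fruit dehiscent (derived state '1') is shared by all ingroup taxa — unites the whole ingroup.
serrated mandibles: derived state '0' in Lineage B, Lineage D, Lineage H, Lineage S, and Lineage Z only — synapomorphy for {Lineage B, Lineage D, Lineage H, Lineage S, Lineage Z}.
chelicerae fused: derived state '1' in Lineage B only — an autapomorphy, so it tells us nothing about relationships among taxa.
Most parsimonious ingroup topology: ((((Lineage D,(Lineage B,Lineage Z)),Lineage H),Lineage S),Lineage T).
Lineage T is sister to the clade containing all other ingroup taxa, so it is the earliest-diverging (most basal) ingroup lineage.

Lineage T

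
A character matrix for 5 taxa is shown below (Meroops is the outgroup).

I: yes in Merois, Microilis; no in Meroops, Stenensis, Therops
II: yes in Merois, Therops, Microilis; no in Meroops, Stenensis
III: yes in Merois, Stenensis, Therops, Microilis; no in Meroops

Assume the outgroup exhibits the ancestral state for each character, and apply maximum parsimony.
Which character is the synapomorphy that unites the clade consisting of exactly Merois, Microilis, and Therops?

The outgroup has state 'no' for every character, so 'yes' is the derived state throughout.
Only Merois and Microilis show the derived state 'yes' for I, supporting them as a clade.
Only Merois, Microilis, and Therops show the derived state 'yes' for II, supporting them as a clade.
All ingroup taxa share the derived state 'yes' for III; it defines the ingroup but does not resolve relationships within it.
Most parsimonious ingroup topology: (((Merois,Microilis),Therops),Stenensis).
The clade {Merois, Microilis, Therops} is supported by II: its derived state 'yes' occurs in exactly those taxa and in no other taxon (including the outgroup).

II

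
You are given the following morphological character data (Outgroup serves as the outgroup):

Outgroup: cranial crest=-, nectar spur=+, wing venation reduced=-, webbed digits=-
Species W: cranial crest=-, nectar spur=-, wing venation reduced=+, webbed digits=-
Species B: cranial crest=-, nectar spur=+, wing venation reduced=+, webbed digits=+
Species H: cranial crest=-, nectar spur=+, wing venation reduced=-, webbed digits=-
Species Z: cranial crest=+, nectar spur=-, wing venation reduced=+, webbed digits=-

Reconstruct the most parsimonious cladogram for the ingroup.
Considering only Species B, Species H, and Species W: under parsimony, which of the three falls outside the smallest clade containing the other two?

Character polarity is set by the outgroup: the derived state is whichever differs from the outgroup's state, so for nectar spur the derived state is '-', and for the remaining characters it is '+'.
cranial crest (derived state '+') is unique to Species Z (autapomorphy; uninformative for grouping).
nectar spur: derived state '-' in Species W and Species Z only — synapomorphy for {Species W, Species Z}.
wing venation reduced: derived state '+' in Species B, Species W, and Species Z only — synapomorphy for {Species B, Species W, Species Z}.
webbed digits (derived state '+') is unique to Species B (autapomorphy; uninformative for grouping).
Most parsimonious ingroup topology: (((Species W,Species Z),Species B),Species H).
Species B and Species W share a more recent common ancestor with each other than either does with Species H, so Species H is the least closely related of the three.

Species H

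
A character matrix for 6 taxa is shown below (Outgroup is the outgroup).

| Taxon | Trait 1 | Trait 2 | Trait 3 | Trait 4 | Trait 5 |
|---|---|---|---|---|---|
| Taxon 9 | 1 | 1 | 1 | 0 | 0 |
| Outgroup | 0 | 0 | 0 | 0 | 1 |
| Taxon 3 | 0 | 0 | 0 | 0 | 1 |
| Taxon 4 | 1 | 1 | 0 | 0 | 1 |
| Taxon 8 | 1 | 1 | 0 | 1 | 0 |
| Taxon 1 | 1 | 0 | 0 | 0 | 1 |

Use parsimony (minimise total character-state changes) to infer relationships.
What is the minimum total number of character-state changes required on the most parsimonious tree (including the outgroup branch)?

Character polarity is set by the outgroup: the derived state is whichever differs from the outgroup's state, so for Trait 5 the derived state is '0', and for the remaining characters it is '1'.
Trait 1 (derived state '1') is shared by Taxon 1, Taxon 4, Taxon 8, and Taxon 9 — a synapomorphy uniting that clade.
Trait 2 (derived state '1') is shared by Taxon 4, Taxon 8, and Taxon 9 — a synapomorphy uniting that clade.
Trait 3: derived state '1' in Taxon 9 only — an autapomorphy, so it tells us nothing about relationships among taxa.
Trait 4: derived state '1' in Taxon 8 only — an autapomorphy, so it tells us nothing about relationships among taxa.
Trait 5 (derived state '0') is shared by Taxon 8 and Taxon 9 — a synapomorphy uniting that clade.
Most parsimonious ingroup topology: ((((Taxon 8,Taxon 9),Taxon 4),Taxon 1),Taxon 3).
Changes per character on this tree: Trait 1: 1; Trait 2: 1; Trait 3: 1; Trait 4: 1; Trait 5: 1.
Total = 5.

5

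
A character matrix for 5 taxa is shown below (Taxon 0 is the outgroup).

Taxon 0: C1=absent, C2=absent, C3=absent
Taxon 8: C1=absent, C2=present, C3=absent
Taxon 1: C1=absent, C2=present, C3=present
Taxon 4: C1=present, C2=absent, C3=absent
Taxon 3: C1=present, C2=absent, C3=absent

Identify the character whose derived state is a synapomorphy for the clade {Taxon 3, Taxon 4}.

The outgroup has state 'absent' for every character, so 'present' is the derived state throughout.
C1 (derived state 'present') is shared by Taxon 3 and Taxon 4 — a synapomorphy uniting that clade.
Only Taxon 1 and Taxon 8 show the derived state 'present' for C2, supporting them as a clade.
C3 (derived state 'present') is unique to Taxon 1 (autapomorphy; uninformative for grouping).
Most parsimonious ingroup topology: ((Taxon 8,Taxon 1),(Taxon 4,Taxon 3)).
The clade {Taxon 3, Taxon 4} is supported by C1: its derived state 'present' occurs in exactly those taxa and in no other taxon (including the outgroup).

C1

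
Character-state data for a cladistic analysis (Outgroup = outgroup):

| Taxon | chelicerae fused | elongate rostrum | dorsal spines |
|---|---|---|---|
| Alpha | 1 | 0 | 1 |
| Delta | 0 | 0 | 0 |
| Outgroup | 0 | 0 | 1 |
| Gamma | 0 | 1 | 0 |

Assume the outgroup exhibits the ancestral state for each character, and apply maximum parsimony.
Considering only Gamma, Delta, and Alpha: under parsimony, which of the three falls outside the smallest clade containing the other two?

Character polarity is set by the outgroup: the derived state is whichever differs from the outgroup's state, so for dorsal spines the derived state is '0', and for the remaining characters it is '1'.
chelicerae fused: derived state '1' in Alpha only — an autapomorphy, so it tells us nothing about relationships among taxa.
elongate rostrum: derived state '1' in Gamma only — an autapomorphy, so it tells us nothing about relationships among taxa.
Only Delta and Gamma show the derived state '0' for dorsal spines, supporting them as a clade.
Most parsimonious ingroup topology: (Alpha,(Gamma,Delta)).
Delta and Gamma share a more recent common ancestor with each other than either does with Alpha, so Alpha is the least closely related of the three.

Alpha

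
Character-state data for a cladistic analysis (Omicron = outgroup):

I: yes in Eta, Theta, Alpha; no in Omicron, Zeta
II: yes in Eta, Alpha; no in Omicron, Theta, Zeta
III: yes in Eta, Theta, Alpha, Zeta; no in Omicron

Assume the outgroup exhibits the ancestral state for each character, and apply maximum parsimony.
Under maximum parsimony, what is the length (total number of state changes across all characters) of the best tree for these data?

The outgroup has state 'no' for every character, so 'yes' is the derived state throughout.
I: derived state 'yes' in Alpha, Eta, and Theta only — synapomorphy for {Alpha, Eta, Theta}.
II: derived state 'yes' in Alpha and Eta only — synapomorphy for {Alpha, Eta}.
III (derived state 'yes') is shared by all ingroup taxa — unites the whole ingroup.
Most parsimonious ingroup topology: (((Eta,Alpha),Theta),Zeta).
Changes per character on this tree: I: 1; II: 1; III: 1.
Total = 3.

3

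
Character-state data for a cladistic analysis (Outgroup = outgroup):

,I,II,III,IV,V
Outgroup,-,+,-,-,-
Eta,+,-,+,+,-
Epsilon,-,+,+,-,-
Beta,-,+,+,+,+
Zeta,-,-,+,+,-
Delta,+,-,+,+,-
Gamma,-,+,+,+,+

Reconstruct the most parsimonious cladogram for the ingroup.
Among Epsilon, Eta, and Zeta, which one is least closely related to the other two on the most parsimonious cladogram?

Epsilon

Character polarity is set by the outgroup: the derived state is whichever differs from the outgroup's state, so for II the derived state is '-', and for the remaining characters it is '+'.
I (derived state '+') is shared by Delta and Eta — a synapomorphy uniting that clade.
Only Delta, Eta, and Zeta show the derived state '-' for II, supporting them as a clade.
All ingroup taxa share the derived state '+' for III; it defines the ingroup but does not resolve relationships within it.
IV: derived state '+' in Beta, Delta, Eta, Gamma, and Zeta only — synapomorphy for {Beta, Delta, Eta, Gamma, Zeta}.
V: derived state '+' in Beta and Gamma only — synapomorphy for {Beta, Gamma}.
Most parsimonious ingroup topology: ((((Eta,Delta),Zeta),(Beta,Gamma)),Epsilon).
Eta and Zeta share a more recent common ancestor with each other than either does with Epsilon, so Epsilon is the least closely related of the three.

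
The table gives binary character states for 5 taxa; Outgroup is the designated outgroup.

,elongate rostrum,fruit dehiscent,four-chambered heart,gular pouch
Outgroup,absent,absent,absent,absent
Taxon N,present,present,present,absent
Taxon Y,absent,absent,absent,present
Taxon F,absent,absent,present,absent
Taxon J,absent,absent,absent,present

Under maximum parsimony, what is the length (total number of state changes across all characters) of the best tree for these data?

The outgroup has state 'absent' for every character, so 'present' is the derived state throughout.
elongate rostrum (derived state 'present') is unique to Taxon N (autapomorphy; uninformative for grouping).
fruit dehiscent (derived state 'present') is unique to Taxon N (autapomorphy; uninformative for grouping).
four-chambered heart (derived state 'present') is shared by Taxon F and Taxon N — a synapomorphy uniting that clade.
gular pouch (derived state 'present') is shared by Taxon J and Taxon Y — a synapomorphy uniting that clade.
Most parsimonious ingroup topology: ((Taxon N,Taxon F),(Taxon Y,Taxon J)).
Changes per character on this tree: elongate rostrum: 1; fruit dehiscent: 1; four-chambered heart: 1; gular pouch: 1.
Total = 4.

4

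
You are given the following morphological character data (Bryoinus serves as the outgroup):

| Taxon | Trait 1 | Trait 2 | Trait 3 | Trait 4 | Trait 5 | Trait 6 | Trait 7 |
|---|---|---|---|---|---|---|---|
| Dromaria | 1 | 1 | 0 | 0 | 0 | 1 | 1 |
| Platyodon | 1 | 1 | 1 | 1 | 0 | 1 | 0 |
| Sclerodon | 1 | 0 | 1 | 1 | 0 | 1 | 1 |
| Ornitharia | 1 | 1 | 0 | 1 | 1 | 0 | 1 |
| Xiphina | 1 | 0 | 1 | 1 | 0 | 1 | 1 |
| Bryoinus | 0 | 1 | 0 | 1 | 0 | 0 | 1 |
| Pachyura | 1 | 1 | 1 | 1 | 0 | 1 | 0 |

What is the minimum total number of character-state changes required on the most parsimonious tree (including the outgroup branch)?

Character polarity is set by the outgroup: the derived state is whichever differs from the outgroup's state, so for Trait 2, Trait 4, Trait 7 the derived state is '0', and for the remaining characters it is '1'.
All ingroup taxa share the derived state '1' for Trait 1; it defines the ingroup but does not resolve relationships within it.
Trait 2: derived state '0' in Sclerodon and Xiphina only — synapomorphy for {Sclerodon, Xiphina}.
Trait 3 (derived state '1') is shared by Pachyura, Platyodon, Sclerodon, and Xiphina — a synapomorphy uniting that clade.
Trait 4 (derived state '0') is unique to Dromaria (autapomorphy; uninformative for grouping).
Trait 5 (derived state '1') is unique to Ornitharia (autapomorphy; uninformative for grouping).
Only Dromaria, Pachyura, Platyodon, Sclerodon, and Xiphina show the derived state '1' for Trait 6, supporting them as a clade.
Trait 7 (derived state '0') is shared by Pachyura and Platyodon — a synapomorphy uniting that clade.
Most parsimonious ingroup topology: ((((Pachyura,Platyodon),(Sclerodon,Xiphina)),Dromaria),Ornitharia).
Changes per character on this tree: Trait 1: 1; Trait 2: 1; Trait 3: 1; Trait 4: 1; Trait 5: 1; Trait 6: 1; Trait 7: 1.
Total = 7.

7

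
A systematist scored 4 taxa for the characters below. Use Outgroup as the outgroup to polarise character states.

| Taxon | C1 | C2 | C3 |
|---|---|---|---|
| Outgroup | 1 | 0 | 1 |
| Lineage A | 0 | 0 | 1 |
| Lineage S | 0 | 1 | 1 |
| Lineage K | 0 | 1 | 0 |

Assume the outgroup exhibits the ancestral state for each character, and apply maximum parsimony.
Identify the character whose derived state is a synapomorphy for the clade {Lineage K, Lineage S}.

Character polarity is set by the outgroup: the derived state is whichever differs from the outgroup's state, so for C1, C3 the derived state is '0', and for the remaining characters it is '1'.
C1 (derived state '0') is shared by all ingroup taxa — unites the whole ingroup.
C2 (derived state '1') is shared by Lineage K and Lineage S — a synapomorphy uniting that clade.
C3: derived state '0' in Lineage K only — an autapomorphy, so it tells us nothing about relationships among taxa.
Most parsimonious ingroup topology: (Lineage A,(Lineage S,Lineage K)).
The clade {Lineage K, Lineage S} is supported by C2: its derived state '1' occurs in exactly those taxa and in no other taxon (including the outgroup).

C2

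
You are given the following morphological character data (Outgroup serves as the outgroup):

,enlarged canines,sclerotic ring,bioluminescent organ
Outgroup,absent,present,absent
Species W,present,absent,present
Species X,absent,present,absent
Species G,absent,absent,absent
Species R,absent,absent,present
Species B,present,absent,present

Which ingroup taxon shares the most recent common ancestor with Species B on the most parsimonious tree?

Character polarity is set by the outgroup: the derived state is whichever differs from the outgroup's state, so for sclerotic ring the derived state is 'absent', and for the remaining characters it is 'present'.
Only Species B and Species W show the derived state 'present' for enlarged canines, supporting them as a clade.
sclerotic ring: derived state 'absent' in Species B, Species G, Species R, and Species W only — synapomorphy for {Species B, Species G, Species R, Species W}.
bioluminescent organ (derived state 'present') is shared by Species B, Species R, and Species W — a synapomorphy uniting that clade.
Most parsimonious ingroup topology: ((((Species W,Species B),Species R),Species G),Species X).
Species B and Species W form a cherry on this tree, so they are sister taxa.

Species W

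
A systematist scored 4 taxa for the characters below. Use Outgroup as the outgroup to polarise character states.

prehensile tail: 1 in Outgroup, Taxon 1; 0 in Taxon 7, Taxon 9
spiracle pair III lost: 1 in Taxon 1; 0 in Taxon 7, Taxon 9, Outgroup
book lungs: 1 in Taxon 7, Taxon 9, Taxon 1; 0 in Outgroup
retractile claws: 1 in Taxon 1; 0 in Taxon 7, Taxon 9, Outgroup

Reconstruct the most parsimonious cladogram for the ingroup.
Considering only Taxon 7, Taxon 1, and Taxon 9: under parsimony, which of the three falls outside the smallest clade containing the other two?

Taxon 1

Character polarity is set by the outgroup: the derived state is whichever differs from the outgroup's state, so for prehensile tail the derived state is '0', and for the remaining characters it is '1'.
prehensile tail (derived state '0') is shared by Taxon 7 and Taxon 9 — a synapomorphy uniting that clade.
spiracle pair III lost: derived state '1' in Taxon 1 only — an autapomorphy, so it tells us nothing about relationships among taxa.
All ingroup taxa share the derived state '1' for book lungs; it defines the ingroup but does not resolve relationships within it.
retractile claws (derived state '1') is unique to Taxon 1 (autapomorphy; uninformative for grouping).
Most parsimonious ingroup topology: (Taxon 1,(Taxon 9,Taxon 7)).
Taxon 7 and Taxon 9 share a more recent common ancestor with each other than either does with Taxon 1, so Taxon 1 is the least closely related of the three.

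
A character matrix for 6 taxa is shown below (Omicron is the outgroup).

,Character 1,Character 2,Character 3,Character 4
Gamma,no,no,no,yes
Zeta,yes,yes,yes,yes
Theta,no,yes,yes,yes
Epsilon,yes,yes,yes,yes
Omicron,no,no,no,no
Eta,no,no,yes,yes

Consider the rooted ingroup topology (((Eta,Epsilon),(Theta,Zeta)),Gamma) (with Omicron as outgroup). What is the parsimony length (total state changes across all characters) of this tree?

Map each character onto (((Eta,Epsilon),(Theta,Zeta)),Gamma) (rooted by Omicron) and count the minimum state changes it requires (Fitch parsimony):
Character 1: 2; Character 2: 2; Character 3: 1; Character 4: 1.
Total tree length = 6.

6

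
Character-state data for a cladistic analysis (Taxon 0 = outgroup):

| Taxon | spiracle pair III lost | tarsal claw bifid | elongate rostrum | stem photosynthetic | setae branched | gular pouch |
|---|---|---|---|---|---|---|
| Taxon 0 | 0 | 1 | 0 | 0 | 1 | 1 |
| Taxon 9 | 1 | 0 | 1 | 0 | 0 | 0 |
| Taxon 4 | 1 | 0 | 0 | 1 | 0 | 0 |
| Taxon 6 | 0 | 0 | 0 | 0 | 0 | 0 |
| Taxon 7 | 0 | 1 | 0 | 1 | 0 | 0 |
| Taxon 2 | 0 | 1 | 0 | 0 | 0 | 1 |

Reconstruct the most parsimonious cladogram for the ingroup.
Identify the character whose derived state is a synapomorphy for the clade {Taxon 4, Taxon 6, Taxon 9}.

Character polarity is set by the outgroup: the derived state is whichever differs from the outgroup's state, so for tarsal claw bifid, setae branched, gular pouch the derived state is '0', and for the remaining characters it is '1'.
spiracle pair III lost (derived state '1') is shared by Taxon 4 and Taxon 9 — a synapomorphy uniting that clade.
tarsal claw bifid (derived state '0') is shared by Taxon 4, Taxon 6, and Taxon 9 — a synapomorphy uniting that clade.
elongate rostrum: derived state '1' in Taxon 9 only — an autapomorphy, so it tells us nothing about relationships among taxa.
stem photosynthetic groups Taxon 4 and Taxon 7, which is incompatible with the clades supported by the remaining characters; treating it as convergent (homoplasy) costs fewer steps than any alternative tree.
setae branched (derived state '0') is shared by all ingroup taxa — unites the whole ingroup.
gular pouch (derived state '0') is shared by Taxon 4, Taxon 6, Taxon 7, and Taxon 9 — a synapomorphy uniting that clade.
Most parsimonious ingroup topology: ((((Taxon 9,Taxon 4),Taxon 6),Taxon 7),Taxon 2).
The clade {Taxon 4, Taxon 6, Taxon 9} is supported by tarsal claw bifid: its derived state '0' occurs in exactly those taxa and in no other taxon (including the outgroup).

tarsal claw bifid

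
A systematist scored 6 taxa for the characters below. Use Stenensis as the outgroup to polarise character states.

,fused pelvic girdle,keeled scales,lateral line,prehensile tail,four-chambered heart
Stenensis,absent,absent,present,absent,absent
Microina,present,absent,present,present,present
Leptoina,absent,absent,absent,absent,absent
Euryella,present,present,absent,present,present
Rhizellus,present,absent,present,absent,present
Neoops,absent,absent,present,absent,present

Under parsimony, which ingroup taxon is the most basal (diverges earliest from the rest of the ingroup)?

Leptoina

Character polarity is set by the outgroup: the derived state is whichever differs from the outgroup's state, so for lateral line the derived state is 'absent', and for the remaining characters it is 'present'.
Only Euryella, Microina, and Rhizellus show the derived state 'present' for fused pelvic girdle, supporting them as a clade.
keeled scales: derived state 'present' in Euryella only — an autapomorphy, so it tells us nothing about relationships among taxa.
lateral line groups Euryella and Leptoina, which is incompatible with the clades supported by the remaining characters; treating it as convergent (homoplasy) costs fewer steps than any alternative tree.
prehensile tail: derived state 'present' in Euryella and Microina only — synapomorphy for {Euryella, Microina}.
Only Euryella, Microina, Neoops, and Rhizellus show the derived state 'present' for four-chambered heart, supporting them as a clade.
Most parsimonious ingroup topology: ((((Microina,Euryella),Rhizellus),Neoops),Leptoina).
Leptoina is sister to the clade containing all other ingroup taxa, so it is the earliest-diverging (most basal) ingroup lineage.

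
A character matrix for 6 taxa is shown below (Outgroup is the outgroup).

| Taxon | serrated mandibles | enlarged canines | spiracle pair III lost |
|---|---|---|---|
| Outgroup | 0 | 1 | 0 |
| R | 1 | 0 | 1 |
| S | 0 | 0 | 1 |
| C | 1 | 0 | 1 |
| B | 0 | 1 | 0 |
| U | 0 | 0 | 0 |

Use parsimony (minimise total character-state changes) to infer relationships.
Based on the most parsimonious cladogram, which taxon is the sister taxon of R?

Character polarity is set by the outgroup: the derived state is whichever differs from the outgroup's state, so for enlarged canines the derived state is '0', and for the remaining characters it is '1'.
serrated mandibles (derived state '1') is shared by C and R — a synapomorphy uniting that clade.
enlarged canines (derived state '0') is shared by C, R, S, and U — a synapomorphy uniting that clade.
spiracle pair III lost: derived state '1' in C, R, and S only — synapomorphy for {C, R, S}.
Most parsimonious ingroup topology: ((((R,C),S),U),B).
R and C form a cherry on this tree, so they are sister taxa.

C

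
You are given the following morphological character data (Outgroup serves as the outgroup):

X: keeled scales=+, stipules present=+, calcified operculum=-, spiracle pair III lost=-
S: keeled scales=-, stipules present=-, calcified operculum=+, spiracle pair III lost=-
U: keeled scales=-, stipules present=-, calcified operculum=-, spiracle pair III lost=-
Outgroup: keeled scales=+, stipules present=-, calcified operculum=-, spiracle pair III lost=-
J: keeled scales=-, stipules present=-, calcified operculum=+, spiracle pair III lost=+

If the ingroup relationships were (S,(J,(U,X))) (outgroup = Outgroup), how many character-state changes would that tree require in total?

6

Map each character onto (S,(J,(U,X))) (rooted by Outgroup) and count the minimum state changes it requires (Fitch parsimony):
keeled scales: 2; stipules present: 1; calcified operculum: 2; spiracle pair III lost: 1.
Total tree length = 6.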